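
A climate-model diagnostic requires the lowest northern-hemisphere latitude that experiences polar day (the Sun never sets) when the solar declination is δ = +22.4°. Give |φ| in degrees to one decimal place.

Polar day requires cos H₀ = −tan φ tan δ ≤ −1, i.e. tan φ tan δ ≥ 1.
The boundary is |tan φ| · |tan δ| = 1, so |φ| = 90° − |δ| = 90° − 22.4° = 67.6° in the northern hemisphere.

|φ| = 67.6°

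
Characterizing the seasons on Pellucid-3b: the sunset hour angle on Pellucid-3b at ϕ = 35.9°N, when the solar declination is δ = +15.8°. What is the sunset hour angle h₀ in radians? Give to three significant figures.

h₀ = 1.78 rad

cos h₀ = −tan ϕ · tan δ = −tan(+35.9°) × tan(+15.800°) = -0.2048, so h₀ = 1.7771 rad = 101.82°.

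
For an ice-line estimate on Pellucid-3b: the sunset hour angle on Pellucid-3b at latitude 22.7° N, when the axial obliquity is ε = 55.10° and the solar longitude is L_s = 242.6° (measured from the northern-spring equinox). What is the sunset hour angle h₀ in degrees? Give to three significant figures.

h₀ = 63.6°

Solar declination: sin δ = sin ε · sin L_s = sin 55.10° × sin 242.6° = -0.72814, so δ = -46.731°.
cos h₀ = −tan ϕ · tan δ = −tan(+22.7°) × tan(-46.731°) = 0.4444, so h₀ = 1.1103 rad = 63.62°.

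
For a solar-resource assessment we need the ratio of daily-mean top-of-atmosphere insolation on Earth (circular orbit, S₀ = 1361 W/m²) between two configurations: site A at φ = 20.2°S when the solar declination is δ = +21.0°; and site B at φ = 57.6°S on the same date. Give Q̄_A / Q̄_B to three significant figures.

Q̄_A / Q̄_B ≈ 5.77

— Configuration A (φ=-20.2°):
cos H₀ = −tan(-20.2°) tan(+21.000°) = 0.1412, H₀ = 1.4291 rad.
Bracket: H₀ sin φ sin δ + cos φ cos δ sin H₀ = 1.4291×-0.34530×0.35837 + 0.93849×0.93358×0.98998 = -0.176844 + 0.867376 = 0.690532.
Q̄ = (S₀/π) × [bracket] = (1361/π) × 0.690532 = 299.15 W/m².
— Configuration B (φ=-57.6°):
cos H₀ = −tan(-57.6°) tan(+21.000°) = 0.6049, H₀ = 0.9212 rad.
Bracket: H₀ sin φ sin δ + cos φ cos δ sin H₀ = 0.9212×-0.84433×0.35837 + 0.53583×0.93358×0.79632 = -0.278739 + 0.398351 = 0.119612.
Q̄ = (S₀/π) × [bracket] = (1361/π) × 0.119612 = 51.818 W/m².
Ratio Q̄_A / Q̄_B = 299.15 / 51.818 = 5.773.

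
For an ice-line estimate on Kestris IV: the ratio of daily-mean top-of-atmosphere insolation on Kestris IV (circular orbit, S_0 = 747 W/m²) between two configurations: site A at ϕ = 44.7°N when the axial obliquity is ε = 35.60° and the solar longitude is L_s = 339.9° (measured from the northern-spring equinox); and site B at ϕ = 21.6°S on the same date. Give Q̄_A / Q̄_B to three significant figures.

— Configuration A (ϕ=+44.7°):
Solar declination: sin δ = sin ε · sin L_s = sin 35.60° × sin 339.9° = -0.20005, so δ = -11.540°.
cos h₀ = −tan(+44.7°) tan(-11.540°) = 0.2021, h₀ = 1.3673 rad.
Bracket: h₀ sin ϕ sin δ + cos ϕ cos δ sin h₀ = 1.3673×0.70339×-0.20005 + 0.71080×0.97979×0.97937 = -0.192397 + 0.682067 = 0.489670.
Q̄ = (S_0/π) × [bracket] = (747/π) × 0.489670 = 116.43 W/m².
— Configuration B (ϕ=-21.6°):
cos h₀ = −tan(-21.6°) tan(-11.540°) = -0.0808, h₀ = 1.6517 rad.
Bracket: h₀ sin ϕ sin δ + cos ϕ cos δ sin h₀ = 1.6517×-0.36812×-0.20005 + 0.92978×0.97979×0.99673 = 0.121635 + 0.908010 = 1.029645.
Q̄ = (S_0/π) × [bracket] = (747/π) × 1.029645 = 244.83 W/m².
Ratio Q̄_A / Q̄_B = 116.43 / 244.83 = 0.4756.

Q̄_A / Q̄_B ≈ 0.476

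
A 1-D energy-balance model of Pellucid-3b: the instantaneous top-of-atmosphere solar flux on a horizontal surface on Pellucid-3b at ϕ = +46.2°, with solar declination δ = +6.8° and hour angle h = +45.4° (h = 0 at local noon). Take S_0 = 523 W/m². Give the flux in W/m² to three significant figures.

297 W/m²

cos θ_z = sin ϕ sin δ + cos ϕ cos δ cos h = 0.085459 + 0.482572 = 0.568031.
Flux = S_0 · cos θ_z = 523 × 0.568031 = 297.1 W/m².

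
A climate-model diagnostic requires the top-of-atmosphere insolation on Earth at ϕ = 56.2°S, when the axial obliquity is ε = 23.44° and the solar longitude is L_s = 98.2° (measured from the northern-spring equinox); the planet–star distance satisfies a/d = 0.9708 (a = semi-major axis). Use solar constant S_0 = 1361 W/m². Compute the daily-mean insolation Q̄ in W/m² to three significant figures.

Solar declination: sin δ = sin ε · sin L_s = sin 23.44° × sin 98.2° = 0.39372, so δ = +23.186°.
cos h₀ = −tan(-56.2°) tan(+23.186°) = 0.6398, h₀ = 0.8765 rad.
Bracket: h₀ sin ϕ sin δ + cos ϕ cos δ sin h₀ = 0.8765×-0.83098×0.39372 + 0.55630×0.91923×0.76853 = -0.286768 + 0.393001 = 0.106233.
Inverse-square distance factor (a/d)² = 0.9708² = 0.942453.
Q̄ = (S_0/π) × 0.942453 × [bracket] = (1361/π) × 0.942453 × 0.106233 = 43.37 W/m².

Q̄ ≈ 43.4 W/m²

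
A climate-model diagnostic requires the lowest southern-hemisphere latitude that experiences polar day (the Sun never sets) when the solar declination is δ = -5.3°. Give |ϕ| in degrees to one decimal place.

|ϕ| = 84.7°

Polar day requires cos h₀ = −tan ϕ tan δ ≤ −1, i.e. tan ϕ tan δ ≥ 1.
The boundary is |tan ϕ| · |tan δ| = 1, so |ϕ| = 90° − |δ| = 90° − 5.3° = 84.7° in the southern hemisphere.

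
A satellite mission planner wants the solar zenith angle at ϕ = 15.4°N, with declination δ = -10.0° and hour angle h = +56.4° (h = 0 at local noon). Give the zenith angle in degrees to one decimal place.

θ_z = 61.4°

cos θ_z = sin ϕ sin δ + cos ϕ cos δ cos h = -0.046113 + 0.525417 = 0.479304.
θ_z = arccos(0.479304) = 61.4°.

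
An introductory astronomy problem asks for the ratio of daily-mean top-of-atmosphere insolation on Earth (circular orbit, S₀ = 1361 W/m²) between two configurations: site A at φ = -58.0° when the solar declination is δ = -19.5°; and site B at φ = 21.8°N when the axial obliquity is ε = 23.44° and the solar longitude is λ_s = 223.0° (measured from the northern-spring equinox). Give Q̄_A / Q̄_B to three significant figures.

Q̄_A / Q̄_B ≈ 1.39

— Configuration A (φ=-58.0°):
cos H₀ = −tan(-58.0°) tan(-19.500°) = -0.5667, H₀ = 2.1733 rad.
Bracket: H₀ sin φ sin δ + cos φ cos δ sin H₀ = 2.1733×-0.84805×-0.33381 + 0.52992×0.94264×0.82392 = 0.615234 + 0.411568 = 1.026802.
Q̄ = (S₀/π) × [bracket] = (1361/π) × 1.026802 = 444.83 W/m².
— Configuration B (φ=+21.8°):
Solar declination: sin δ = sin ε · sin λ_s = sin 23.44° × sin 223.0° = -0.27129, so δ = -15.741°.
cos H₀ = −tan(+21.8°) tan(-15.741°) = 0.1127, H₀ = 1.4578 rad.
Bracket: H₀ sin φ sin δ + cos φ cos δ sin H₀ = 1.4578×0.37137×-0.27129 + 0.92849×0.96250×0.99362 = -0.146872 + 0.887970 = 0.741098.
Q̄ = (S₀/π) × [bracket] = (1361/π) × 0.741098 = 321.06 W/m².
Ratio Q̄_A / Q̄_B = 444.83 / 321.06 = 1.386.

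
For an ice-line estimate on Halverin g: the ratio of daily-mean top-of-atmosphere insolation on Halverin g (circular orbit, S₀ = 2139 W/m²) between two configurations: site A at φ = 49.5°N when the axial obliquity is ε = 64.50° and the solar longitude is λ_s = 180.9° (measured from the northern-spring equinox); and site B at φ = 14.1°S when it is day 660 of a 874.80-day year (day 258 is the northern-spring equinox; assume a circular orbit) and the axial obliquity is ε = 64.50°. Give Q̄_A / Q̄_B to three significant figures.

— Configuration A (φ=+49.5°):
Solar declination: sin δ = sin ε · sin λ_s = sin 64.50° × sin 180.9° = -0.01418, so δ = -0.812°.
cos H₀ = −tan(+49.5°) tan(-0.812°) = 0.0166, H₀ = 1.5542 rad.
Bracket: H₀ sin φ sin δ + cos φ cos δ sin H₀ = 1.5542×0.76041×-0.01418 + 0.64945×0.99990×0.99986 = -0.016758 + 0.649294 = 0.632536.
Q̄ = (S₀/π) × [bracket] = (2139/π) × 0.632536 = 430.67 W/m².
— Configuration B (φ=-14.1°):
Solar longitude: λ_s = 360° × (660 − 258)/874.80 = 165.432°.
sin δ = sin 64.50° × sin 165.432° = 0.22702, so δ = +13.122°.
cos H₀ = −tan(-14.1°) tan(+13.122°) = 0.0586, H₀ = 1.5122 rad.
Bracket: H₀ sin φ sin δ + cos φ cos δ sin H₀ = 1.5122×-0.24362×0.22702 + 0.96987×0.97389×0.99828 = -0.083635 + 0.942922 = 0.859287.
Q̄ = (S₀/π) × [bracket] = (2139/π) × 0.859287 = 585.06 W/m².
Ratio Q̄_A / Q̄_B = 430.67 / 585.06 = 0.7361.

Q̄_A / Q̄_B ≈ 0.736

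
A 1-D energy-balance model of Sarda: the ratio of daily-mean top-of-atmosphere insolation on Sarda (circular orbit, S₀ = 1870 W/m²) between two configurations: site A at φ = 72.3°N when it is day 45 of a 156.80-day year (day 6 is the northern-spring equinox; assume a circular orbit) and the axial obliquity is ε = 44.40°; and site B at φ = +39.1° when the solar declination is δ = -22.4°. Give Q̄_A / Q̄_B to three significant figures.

Q̄_A / Q̄_B ≈ 5.50

— Configuration A (φ=+72.3°):
Solar longitude: λ_s = 360° × (45 − 6)/156.80 = 89.541°.
sin δ = sin 44.40° × sin 89.541° = 0.69964, so δ = +44.398°.
cos H₀ = −tan(+72.3°) tan(+44.398°) = -3.0683 ≤ −1 ⇒ polar day, H₀ = π.
Bracket: H₀ sin φ sin δ + cos φ cos δ sin H₀ = 3.1416×0.95266×0.69964 + 0.30403×0.71449×0.00000 = 2.093936 + 0.000000 = 2.093936.
Q̄ = (S₀/π) × [bracket] = (1870/π) × 2.093936 = 1246.4 W/m².
— Configuration B (φ=+39.1°):
cos H₀ = −tan(+39.1°) tan(-22.400°) = 0.3350, H₀ = 1.2292 rad.
Bracket: H₀ sin φ sin δ + cos φ cos δ sin H₀ = 1.2292×0.63068×-0.38107 + 0.77605×0.92455×0.94223 = -0.295418 + 0.676047 = 0.380629.
Q̄ = (S₀/π) × [bracket] = (1870/π) × 0.380629 = 226.57 W/m².
Ratio Q̄_A / Q̄_B = 1246.4 / 226.57 = 5.501.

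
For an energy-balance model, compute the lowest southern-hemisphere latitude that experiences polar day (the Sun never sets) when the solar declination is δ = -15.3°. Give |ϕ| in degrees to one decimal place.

|ϕ| = 74.7°

Polar day requires cos h₀ = −tan ϕ tan δ ≤ −1, i.e. tan ϕ tan δ ≥ 1.
The boundary is |tan ϕ| · |tan δ| = 1, so |ϕ| = 90° − |δ| = 90° − 15.3° = 74.7° in the southern hemisphere.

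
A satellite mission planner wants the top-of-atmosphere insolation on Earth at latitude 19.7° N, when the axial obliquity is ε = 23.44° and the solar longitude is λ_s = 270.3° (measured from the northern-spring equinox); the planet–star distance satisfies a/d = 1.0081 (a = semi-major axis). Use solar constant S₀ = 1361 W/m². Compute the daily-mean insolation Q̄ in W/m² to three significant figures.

Solar declination: sin δ = sin ε · sin λ_s = sin 23.44° × sin 270.3° = -0.39778, so δ = -23.440°.
cos H₀ = −tan(+19.7°) tan(-23.440°) = 0.1552, H₀ = 1.4149 rad.
Bracket: H₀ sin φ sin δ + cos φ cos δ sin H₀ = 1.4149×0.33710×-0.39778 + 0.94147×0.91748×0.98788 = -0.189726 + 0.853311 = 0.663585.
Inverse-square distance factor (a/d)² = 1.0081² = 1.016266.
Q̄ = (S₀/π) × 1.016266 × [bracket] = (1361/π) × 1.016266 × 0.663585 = 292.2 W/m².

Q̄ ≈ 292 W/m²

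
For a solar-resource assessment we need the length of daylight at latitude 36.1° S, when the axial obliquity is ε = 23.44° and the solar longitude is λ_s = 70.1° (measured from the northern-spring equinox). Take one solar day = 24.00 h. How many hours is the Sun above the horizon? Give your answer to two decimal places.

9.72 h

Solar declination: sin δ = sin ε · sin λ_s = sin 23.44° × sin 70.1° = 0.37404, so δ = +21.965°.
cos H₀ = −tan φ · tan δ = −tan(-36.1°) × tan(+21.965°) = 0.2941, so H₀ = 1.2723 rad = 72.90°.
Daylight = 2H₀/(2π) × 24.00 h = (1.2723/π) × 24.00 = 9.72 h.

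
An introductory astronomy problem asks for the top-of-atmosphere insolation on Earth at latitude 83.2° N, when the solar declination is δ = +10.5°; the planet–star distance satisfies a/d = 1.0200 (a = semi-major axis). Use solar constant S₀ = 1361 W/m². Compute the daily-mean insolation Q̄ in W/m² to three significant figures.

cos H₀ = −tan(+83.2°) tan(+10.500°) = -1.5543 ≤ −1 ⇒ polar day, H₀ = π.
Bracket: H₀ sin φ sin δ + cos φ cos δ sin H₀ = 3.1416×0.99297×0.18224 + 0.11840×0.98325×0.00000 = 0.568500 + 0.000000 = 0.568500.
Inverse-square distance factor (a/d)² = 1.0200² = 1.040400.
Q̄ = (S₀/π) × 1.040400 × [bracket] = (1361/π) × 1.040400 × 0.568500 = 256.2 W/m².

Q̄ ≈ 256 W/m²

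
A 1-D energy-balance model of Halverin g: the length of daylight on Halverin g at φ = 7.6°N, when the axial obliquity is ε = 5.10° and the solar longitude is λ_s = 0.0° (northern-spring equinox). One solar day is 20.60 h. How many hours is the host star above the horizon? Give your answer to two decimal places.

Solar declination: sin δ = sin ε · sin λ_s = sin 5.10° × sin 0.0° = 0.00000, so δ = +0.000°.
cos H₀ = −tan φ · tan δ = −tan(+7.6°) × tan(+0.000°) = -0.0000, so H₀ = 1.5708 rad = 90.00°.
Daylight = 2H₀/(2π) × 20.60 h = (1.5708/π) × 20.60 = 10.30 h.

10.30 h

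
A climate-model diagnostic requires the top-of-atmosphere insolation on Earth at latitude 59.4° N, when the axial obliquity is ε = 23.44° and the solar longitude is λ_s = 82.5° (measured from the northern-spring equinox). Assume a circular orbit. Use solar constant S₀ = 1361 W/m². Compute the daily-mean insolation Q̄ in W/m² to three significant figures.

Q̄ ≈ 490 W/m²

Solar declination: sin δ = sin ε · sin λ_s = sin 23.44° × sin 82.5° = 0.39439, so δ = +23.228°.
cos H₀ = −tan(+59.4°) tan(+23.228°) = -0.7257, H₀ = 2.3828 rad.
Bracket: H₀ sin φ sin δ + cos φ cos δ sin H₀ = 2.3828×0.86074×0.39439 + 0.50904×0.91895×0.68802 = 0.808883 + 0.321844 = 1.130727.
Q̄ = (S₀/π) × [bracket] = (1361/π) × 1.130727 = 489.9 W/m².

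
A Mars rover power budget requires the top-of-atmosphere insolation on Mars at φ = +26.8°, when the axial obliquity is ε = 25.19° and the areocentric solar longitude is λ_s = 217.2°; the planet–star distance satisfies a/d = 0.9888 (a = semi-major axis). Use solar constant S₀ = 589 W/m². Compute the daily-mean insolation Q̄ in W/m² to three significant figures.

sin δ = sin 25.19° × sin 217.2° = -0.25733, so δ = -14.912°.
cos H₀ = −tan(+26.8°) tan(-14.912°) = 0.1345, H₀ = 1.4359 rad.
Bracket: H₀ sin φ sin δ + cos φ cos δ sin H₀ = 1.4359×0.45088×-0.25733 + 0.89259×0.96632×0.99091 = -0.166600 + 0.854687 = 0.688087.
Inverse-square distance factor (a/d)² = 0.9888² = 0.977725.
Q̄ = (S₀/π) × 0.977725 × [bracket] = (589/π) × 0.977725 × 0.688087 = 126.1 W/m².

Q̄ ≈ 126 W/m²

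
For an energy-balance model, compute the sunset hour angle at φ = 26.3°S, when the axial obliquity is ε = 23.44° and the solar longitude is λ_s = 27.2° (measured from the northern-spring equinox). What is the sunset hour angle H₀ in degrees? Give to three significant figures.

Solar declination: sin δ = sin ε · sin λ_s = sin 23.44° × sin 27.2° = 0.18183, so δ = +10.476°.
cos H₀ = −tan φ · tan δ = −tan(-26.3°) × tan(+10.476°) = 0.0914, so H₀ = 1.4793 rad = 84.76°.

H₀ = 84.8°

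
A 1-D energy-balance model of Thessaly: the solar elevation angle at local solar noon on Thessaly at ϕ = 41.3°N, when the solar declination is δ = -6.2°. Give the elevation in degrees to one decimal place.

42.5°

At local noon the hour angle is zero, so the zenith angle equals |ϕ − δ| = |+41.3° − (-6.200°)| = 47.500°.
Elevation = 90° − 47.500° = 42.5°.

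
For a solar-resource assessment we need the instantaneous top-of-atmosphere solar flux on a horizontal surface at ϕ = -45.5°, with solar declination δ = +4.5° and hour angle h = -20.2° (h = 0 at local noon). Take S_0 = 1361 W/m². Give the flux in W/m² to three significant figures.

816 W/m²

cos θ_z = sin ϕ sin δ + cos ϕ cos δ cos h = -0.055961 + 0.655771 = 0.599810.
Flux = S_0 · cos θ_z = 1361 × 0.599810 = 816.3 W/m².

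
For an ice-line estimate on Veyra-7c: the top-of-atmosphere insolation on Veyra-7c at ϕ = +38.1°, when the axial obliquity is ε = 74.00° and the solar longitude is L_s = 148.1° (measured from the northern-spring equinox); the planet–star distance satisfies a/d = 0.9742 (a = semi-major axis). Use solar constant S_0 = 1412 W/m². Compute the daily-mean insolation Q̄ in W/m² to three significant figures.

Q̄ ≈ 531 W/m²

Solar declination: sin δ = sin ε · sin L_s = sin 74.00° × sin 148.1° = 0.50797, so δ = +30.529°.
cos h₀ = −tan(+38.1°) tan(+30.529°) = -0.4624, h₀ = 2.0515 rad.
Bracket: h₀ sin ϕ sin δ + cos ϕ cos δ sin h₀ = 2.0515×0.61704×0.50797 + 0.78694×0.86138×0.88667 = 0.643018 + 0.601033 = 1.244051.
Inverse-square distance factor (a/d)² = 0.9742² = 0.949066.
Q̄ = (S_0/π) × 0.949066 × [bracket] = (1412/π) × 0.949066 × 1.244051 = 530.7 W/m².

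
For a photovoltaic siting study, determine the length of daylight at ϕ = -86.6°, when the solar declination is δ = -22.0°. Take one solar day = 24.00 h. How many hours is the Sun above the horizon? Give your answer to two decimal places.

Sunrise equation: cos h₀ = −tan ϕ · tan δ = -6.8005 ≤ −1, so the Sun never sets (polar day) and h₀ = π.
Daylight = 2h₀/(2π) × 24.00 h = (3.1416/π) × 24.00 = 24.00 h.

24.00 h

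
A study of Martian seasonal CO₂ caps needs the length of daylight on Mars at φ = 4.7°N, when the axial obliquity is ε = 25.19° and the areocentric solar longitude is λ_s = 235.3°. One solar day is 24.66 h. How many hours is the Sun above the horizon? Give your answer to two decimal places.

sin δ = sin 25.19° × sin 235.3° = -0.34992, so δ = -20.483°.
cos H₀ = −tan φ · tan δ = −tan(+4.7°) × tan(-20.483°) = 0.0307, so H₀ = 1.5401 rad = 88.24°.
Daylight = 2H₀/(2π) × 24.66 h = (1.5401/π) × 24.66 = 12.09 h.

12.09 h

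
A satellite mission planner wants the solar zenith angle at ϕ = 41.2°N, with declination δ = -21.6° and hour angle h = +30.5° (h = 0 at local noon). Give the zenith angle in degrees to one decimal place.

cos θ_z = sin ϕ sin δ + cos ϕ cos δ cos h = -0.242480 + 0.602777 = 0.360297.
θ_z = arccos(0.360297) = 68.9°.

θ_z = 68.9°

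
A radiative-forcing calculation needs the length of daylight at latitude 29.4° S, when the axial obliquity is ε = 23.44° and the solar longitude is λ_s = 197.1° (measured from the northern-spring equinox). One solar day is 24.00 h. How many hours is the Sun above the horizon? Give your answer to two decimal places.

Solar declination: sin δ = sin ε · sin λ_s = sin 23.44° × sin 197.1° = -0.11697, so δ = -6.717°.
cos H₀ = −tan φ · tan δ = −tan(-29.4°) × tan(-6.717°) = -0.0664, so H₀ = 1.6372 rad = 93.81°.
Daylight = 2H₀/(2π) × 24.00 h = (1.6372/π) × 24.00 = 12.51 h.

12.51 h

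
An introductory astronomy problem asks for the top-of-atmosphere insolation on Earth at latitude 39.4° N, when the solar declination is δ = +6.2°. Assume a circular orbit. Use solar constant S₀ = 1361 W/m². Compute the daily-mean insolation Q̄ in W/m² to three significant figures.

cos H₀ = −tan(+39.4°) tan(+6.200°) = -0.0892, H₀ = 1.6601 rad.
Bracket: H₀ sin φ sin δ + cos φ cos δ sin H₀ = 1.6601×0.63473×0.10800 + 0.77273×0.99415×0.99601 = 0.113801 + 0.765144 = 0.878945.
Q̄ = (S₀/π) × [bracket] = (1361/π) × 0.878945 = 380.8 W/m².

Q̄ ≈ 381 W/m²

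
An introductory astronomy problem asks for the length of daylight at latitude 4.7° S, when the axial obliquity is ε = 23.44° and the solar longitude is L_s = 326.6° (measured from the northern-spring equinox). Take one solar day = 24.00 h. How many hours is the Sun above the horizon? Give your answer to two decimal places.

Solar declination: sin δ = sin ε · sin L_s = sin 23.44° × sin 326.6° = -0.21897, so δ = -12.649°.
cos h₀ = −tan ϕ · tan δ = −tan(-4.7°) × tan(-12.649°) = -0.0185, so h₀ = 1.5892 rad = 91.06°.
Daylight = 2h₀/(2π) × 24.00 h = (1.5892/π) × 24.00 = 12.14 h.

12.14 h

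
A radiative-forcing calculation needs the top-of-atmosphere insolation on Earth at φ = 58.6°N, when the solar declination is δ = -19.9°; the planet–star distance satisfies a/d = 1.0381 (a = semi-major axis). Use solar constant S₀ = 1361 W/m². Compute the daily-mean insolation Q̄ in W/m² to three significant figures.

Q̄ ≈ 57.2 W/m²

cos H₀ = −tan(+58.6°) tan(-19.900°) = 0.5930, H₀ = 0.9360 rad.
Bracket: H₀ sin φ sin δ + cos φ cos δ sin H₀ = 0.9360×0.85355×-0.34038 + 0.52101×0.94029×0.80517 = -0.271937 + 0.394453 = 0.122516.
Inverse-square distance factor (a/d)² = 1.0381² = 1.077652.
Q̄ = (S₀/π) × 1.077652 × [bracket] = (1361/π) × 1.077652 × 0.122516 = 57.20 W/m².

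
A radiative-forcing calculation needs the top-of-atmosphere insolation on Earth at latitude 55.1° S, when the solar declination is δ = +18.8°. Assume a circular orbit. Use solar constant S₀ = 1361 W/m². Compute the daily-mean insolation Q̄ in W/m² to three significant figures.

Q̄ ≈ 83.3 W/m²

cos H₀ = −tan(-55.1°) tan(+18.800°) = 0.4880, H₀ = 1.0610 rad.
Bracket: H₀ sin φ sin δ + cos φ cos δ sin H₀ = 1.0610×-0.82015×0.32227 + 0.57215×0.94665×0.87285 = -0.280433 + 0.472758 = 0.192325.
Q̄ = (S₀/π) × [bracket] = (1361/π) × 0.192325 = 83.32 W/m².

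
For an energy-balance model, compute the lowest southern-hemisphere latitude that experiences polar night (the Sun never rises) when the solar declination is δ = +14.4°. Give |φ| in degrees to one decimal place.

|φ| = 75.6°

Polar night requires cos H₀ = −tan φ tan δ ≥ 1, i.e. tan φ tan δ ≤ −1.
The boundary is |tan φ| · |tan δ| = 1, so |φ| = 90° − |δ| = 90° − 14.4° = 75.6° in the southern hemisphere.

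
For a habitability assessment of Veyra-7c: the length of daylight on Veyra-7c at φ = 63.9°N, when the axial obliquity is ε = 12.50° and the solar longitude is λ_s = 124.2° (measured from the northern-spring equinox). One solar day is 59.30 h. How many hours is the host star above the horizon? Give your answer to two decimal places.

Solar declination: sin δ = sin ε · sin λ_s = sin 12.50° × sin 124.2° = 0.17901, so δ = +10.312°.
cos H₀ = −tan φ · tan δ = −tan(+63.9°) × tan(+10.312°) = -0.3714, so H₀ = 1.9513 rad = 111.80°.
Daylight = 2H₀/(2π) × 59.30 h = (1.9513/π) × 59.30 = 36.83 h.

36.83 h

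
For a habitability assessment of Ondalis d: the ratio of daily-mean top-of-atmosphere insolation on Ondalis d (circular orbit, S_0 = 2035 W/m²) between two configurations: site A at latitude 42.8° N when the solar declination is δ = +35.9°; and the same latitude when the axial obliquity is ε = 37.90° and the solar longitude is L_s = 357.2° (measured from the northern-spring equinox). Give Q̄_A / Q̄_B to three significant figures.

— Configuration A (ϕ=+42.8°):
cos h₀ = −tan(+42.8°) tan(+35.900°) = -0.6703, h₀ = 2.3054 rad.
Bracket: h₀ sin ϕ sin δ + cos ϕ cos δ sin h₀ = 2.3054×0.67944×0.58637 + 0.73373×0.81004×0.74207 = 0.918479 + 0.441050 = 1.359529.
Q̄ = (S_0/π) × [bracket] = (2035/π) × 1.359529 = 880.65 W/m².
— Configuration B (ϕ=+42.8°):
Solar declination: sin δ = sin ε · sin L_s = sin 37.90° × sin 357.2° = -0.03001, so δ = -1.720°.
cos h₀ = −tan(+42.8°) tan(-1.720°) = 0.0278, h₀ = 1.5430 rad.
Bracket: h₀ sin ϕ sin δ + cos ϕ cos δ sin h₀ = 1.5430×0.67944×-0.03001 + 0.73373×0.99955×0.99961 = -0.031462 + 0.733114 = 0.701652.
Q̄ = (S_0/π) × [bracket] = (2035/π) × 0.701652 = 454.50 W/m².
Ratio Q̄_A / Q̄_B = 880.65 / 454.50 = 1.938.

Q̄_A / Q̄_B ≈ 1.94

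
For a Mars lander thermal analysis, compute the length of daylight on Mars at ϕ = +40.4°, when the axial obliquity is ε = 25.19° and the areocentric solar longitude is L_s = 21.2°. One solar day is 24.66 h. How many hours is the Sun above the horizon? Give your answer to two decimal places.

sin δ = sin 25.19° × sin 21.2° = 0.15392, so δ = +8.854°.
cos h₀ = −tan ϕ · tan δ = −tan(+40.4°) × tan(+8.854°) = -0.1326, so h₀ = 1.7038 rad = 97.62°.
Daylight = 2h₀/(2π) × 24.66 h = (1.7038/π) × 24.66 = 13.37 h.

13.37 h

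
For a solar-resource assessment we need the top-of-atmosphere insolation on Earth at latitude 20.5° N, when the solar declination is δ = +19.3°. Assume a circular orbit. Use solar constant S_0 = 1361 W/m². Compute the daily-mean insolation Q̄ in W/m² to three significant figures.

Q̄ ≈ 465 W/m²

cos h₀ = −tan(+20.5°) tan(+19.300°) = -0.1309, h₀ = 1.7021 rad.
Bracket: h₀ sin ϕ sin δ + cos ϕ cos δ sin h₀ = 1.7021×0.35021×0.33051 + 0.93667×0.94380×0.99139 = 0.197015 + 0.876418 = 1.073433.
Q̄ = (S_0/π) × [bracket] = (1361/π) × 1.073433 = 465.0 W/m².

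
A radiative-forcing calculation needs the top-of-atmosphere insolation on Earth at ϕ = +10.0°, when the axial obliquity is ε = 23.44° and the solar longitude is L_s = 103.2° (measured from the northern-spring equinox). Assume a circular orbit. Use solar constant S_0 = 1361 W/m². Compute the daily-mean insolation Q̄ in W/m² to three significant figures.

Solar declination: sin δ = sin ε · sin L_s = sin 23.44° × sin 103.2° = 0.38728, so δ = +22.785°.
cos h₀ = −tan(+10.0°) tan(+22.785°) = -0.0741, h₀ = 1.6449 rad.
Bracket: h₀ sin ϕ sin δ + cos ϕ cos δ sin h₀ = 1.6449×0.17365×0.38728 + 0.98481×0.92196×0.99725 = 0.110621 + 0.905459 = 1.016080.
Q̄ = (S_0/π) × [bracket] = (1361/π) × 1.016080 = 440.2 W/m².

Q̄ ≈ 440 W/m²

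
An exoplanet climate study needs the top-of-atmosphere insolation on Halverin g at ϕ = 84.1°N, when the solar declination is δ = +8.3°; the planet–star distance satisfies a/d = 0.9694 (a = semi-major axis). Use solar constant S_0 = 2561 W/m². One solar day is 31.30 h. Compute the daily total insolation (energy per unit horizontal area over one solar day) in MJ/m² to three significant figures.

38.9 MJ/m²

cos h₀ = −tan(+84.1°) tan(+8.300°) = -1.4117 ≤ −1 ⇒ polar day, h₀ = π.
Bracket: h₀ sin ϕ sin δ + cos ϕ cos δ sin h₀ = 3.1416×0.99470×0.14436 + 0.10279×0.98953×0.00000 = 0.451118 + 0.000000 = 0.451118.
Inverse-square distance factor (a/d)² = 0.9694² = 0.939736.
Q̄ = (S_0/π) × 0.939736 × [bracket] = (2561/π) × 0.939736 × 0.451118 = 345.59 W/m².
Daily total = Q̄ × 31.30 h × 3600 s/h = 345.59 × 31.30 × 3600 / 10⁶ = 38.94 MJ/m².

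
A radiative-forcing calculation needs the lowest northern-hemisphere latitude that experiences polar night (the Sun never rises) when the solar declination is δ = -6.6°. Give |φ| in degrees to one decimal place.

Polar night requires cos H₀ = −tan φ tan δ ≥ 1, i.e. tan φ tan δ ≤ −1.
The boundary is |tan φ| · |tan δ| = 1, so |φ| = 90° − |δ| = 90° − 6.6° = 83.4° in the northern hemisphere.

|φ| = 83.4°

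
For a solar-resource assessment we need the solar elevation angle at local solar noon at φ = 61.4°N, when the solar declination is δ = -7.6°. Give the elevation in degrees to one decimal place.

21.0°

At local noon the hour angle is zero, so the zenith angle equals |φ − δ| = |+61.4° − (-7.600°)| = 69.000°.
Elevation = 90° − 69.000° = 21.0°.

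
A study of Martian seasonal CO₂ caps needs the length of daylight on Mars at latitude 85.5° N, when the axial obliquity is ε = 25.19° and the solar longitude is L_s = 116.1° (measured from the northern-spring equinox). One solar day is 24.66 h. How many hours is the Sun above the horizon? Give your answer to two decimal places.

24.66 h

Solar declination: sin δ = sin ε · sin L_s = sin 25.19° × sin 116.1° = 0.38222, so δ = +22.471°.
Sunrise equation: cos h₀ = −tan ϕ · tan δ = -5.2556 ≤ −1, so the Sun never sets (polar day) and h₀ = π.
Daylight = 2h₀/(2π) × 24.66 h = (3.1416/π) × 24.66 = 24.66 h.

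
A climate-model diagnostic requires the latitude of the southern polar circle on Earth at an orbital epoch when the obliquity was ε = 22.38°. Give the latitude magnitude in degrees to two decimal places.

67.62°

The polar circle is the lowest latitude that experiences at least one full rotation of continuous darkness at the northern-summer solstice; it lies at |φ| = 90° − ε = 90° − 22.38° = 67.62°.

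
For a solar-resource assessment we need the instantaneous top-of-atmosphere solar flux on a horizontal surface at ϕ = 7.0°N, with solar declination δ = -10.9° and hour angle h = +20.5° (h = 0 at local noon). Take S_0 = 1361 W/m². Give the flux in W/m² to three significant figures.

1.21e+03 W/m²

cos θ_z = sin ϕ sin δ + cos ϕ cos δ cos h = -0.023045 + 0.912918 = 0.889873.
Flux = S_0 · cos θ_z = 1361 × 0.889873 = 1211 W/m².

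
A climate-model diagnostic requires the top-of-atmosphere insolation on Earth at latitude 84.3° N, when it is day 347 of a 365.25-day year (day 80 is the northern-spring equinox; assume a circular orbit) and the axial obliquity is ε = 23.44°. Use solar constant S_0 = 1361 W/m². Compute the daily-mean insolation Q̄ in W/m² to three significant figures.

Solar longitude: L_s = 360° × (347 − 80)/365.25 = 263.162°.
sin δ = sin 23.44° × sin 263.162° = -0.39496, so δ = -23.263°.
cos h₀ = −tan(+84.3°) tan(-23.263°) = 4.3072 ≥ 1 ⇒ polar night, h₀ = 0 and Q̄ = 0.

Q̄ ≈ 0.00 W/m²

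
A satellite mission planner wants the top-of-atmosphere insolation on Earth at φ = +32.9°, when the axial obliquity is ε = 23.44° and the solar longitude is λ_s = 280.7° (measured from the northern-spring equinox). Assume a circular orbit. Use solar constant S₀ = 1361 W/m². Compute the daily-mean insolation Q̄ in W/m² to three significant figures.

Solar declination: sin δ = sin ε · sin λ_s = sin 23.44° × sin 280.7° = -0.39087, so δ = -23.009°.
cos H₀ = −tan(+32.9°) tan(-23.009°) = 0.2747, H₀ = 1.2925 rad.
Bracket: H₀ sin φ sin δ + cos φ cos δ sin H₀ = 1.2925×0.54317×-0.39087 + 0.83962×0.92045×0.96152 = -0.274409 + 0.743090 = 0.468681.
Q̄ = (S₀/π) × [bracket] = (1361/π) × 0.468681 = 203.0 W/m².

Q̄ ≈ 203 W/m²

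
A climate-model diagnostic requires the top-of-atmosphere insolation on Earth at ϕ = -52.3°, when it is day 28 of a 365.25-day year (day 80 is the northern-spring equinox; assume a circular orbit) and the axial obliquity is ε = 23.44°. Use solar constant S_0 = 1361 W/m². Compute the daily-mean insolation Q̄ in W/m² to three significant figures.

Solar longitude: L_s = 360° × (28 − 80)/365.25 = -51.253°, i.e. -51.253° + 360° = 308.747°.
sin δ = sin 23.44° × sin 308.747° = -0.31024, so δ = -18.074°.
cos h₀ = −tan(-52.3°) tan(-18.074°) = -0.4222, h₀ = 2.0067 rad.
Bracket: h₀ sin ϕ sin δ + cos ϕ cos δ sin h₀ = 2.0067×-0.79122×-0.31024 + 0.61153×0.95066×0.90649 = 0.492581 + 0.526994 = 1.019575.
Q̄ = (S_0/π) × [bracket] = (1361/π) × 1.019575 = 441.7 W/m².

Q̄ ≈ 442 W/m²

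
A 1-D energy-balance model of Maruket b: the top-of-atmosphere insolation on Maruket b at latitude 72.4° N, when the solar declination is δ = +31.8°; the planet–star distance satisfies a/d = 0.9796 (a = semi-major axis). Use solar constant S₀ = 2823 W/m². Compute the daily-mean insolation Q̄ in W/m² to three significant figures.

cos H₀ = −tan(+72.4°) tan(+31.800°) = -1.9546 ≤ −1 ⇒ polar day, H₀ = π.
Bracket: H₀ sin φ sin δ + cos φ cos δ sin H₀ = 3.1416×0.95319×0.52696 + 0.30237×0.84989×0.00000 = 1.578004 + 0.000000 = 1.578004.
Inverse-square distance factor (a/d)² = 0.9796² = 0.959616.
Q̄ = (S₀/π) × 0.959616 × [bracket] = (2823/π) × 0.959616 × 1.578004 = 1361 W/m².

Q̄ ≈ 1.36e+03 W/m²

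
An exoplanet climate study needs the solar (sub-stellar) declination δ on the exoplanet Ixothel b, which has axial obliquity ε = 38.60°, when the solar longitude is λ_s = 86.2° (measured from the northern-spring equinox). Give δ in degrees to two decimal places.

δ = +38.50°

sin δ = sin ε · sin λ_s = sin 38.60° × sin 86.2° = 0.622508.
δ = arcsin(0.622508) = +38.50°.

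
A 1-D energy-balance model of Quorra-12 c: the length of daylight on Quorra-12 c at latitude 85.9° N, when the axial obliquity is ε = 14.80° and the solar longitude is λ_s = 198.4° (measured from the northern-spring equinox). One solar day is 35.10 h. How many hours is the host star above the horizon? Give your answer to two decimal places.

0.00 h

Solar declination: sin δ = sin ε · sin λ_s = sin 14.80° × sin 198.4° = -0.08063, so δ = -4.625°.
cos H₀ = −tan φ · tan δ = 1.1285 ≥ 1, so the host star never rises (polar night) and H₀ = 0.
Daylight = 2H₀/(2π) × 35.10 h = (0.0000/π) × 35.10 = 0.00 h.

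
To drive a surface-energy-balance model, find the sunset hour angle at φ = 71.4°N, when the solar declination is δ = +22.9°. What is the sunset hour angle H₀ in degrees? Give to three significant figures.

Sunrise equation: cos H₀ = −tan φ · tan δ = -1.2552 ≤ −1, so the Sun never sets (polar day) and H₀ = π.

H₀ = 180°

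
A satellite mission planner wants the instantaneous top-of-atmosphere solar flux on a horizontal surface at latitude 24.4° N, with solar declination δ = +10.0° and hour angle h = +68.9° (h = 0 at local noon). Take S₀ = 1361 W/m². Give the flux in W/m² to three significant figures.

537 W/m²

cos θ_z = sin φ sin δ + cos φ cos δ cos h = 0.071735 + 0.322863 = 0.394598.
Flux = S₀ · cos θ_z = 1361 × 0.394598 = 537.0 W/m².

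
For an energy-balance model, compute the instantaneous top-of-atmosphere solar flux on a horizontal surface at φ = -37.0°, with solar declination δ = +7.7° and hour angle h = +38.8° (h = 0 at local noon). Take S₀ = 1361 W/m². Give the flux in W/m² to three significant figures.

cos θ_z = sin φ sin δ + cos φ cos δ cos h = -0.080635 + 0.616795 = 0.536160.
Flux = S₀ · cos θ_z = 1361 × 0.536160 = 729.7 W/m².

730 W/m²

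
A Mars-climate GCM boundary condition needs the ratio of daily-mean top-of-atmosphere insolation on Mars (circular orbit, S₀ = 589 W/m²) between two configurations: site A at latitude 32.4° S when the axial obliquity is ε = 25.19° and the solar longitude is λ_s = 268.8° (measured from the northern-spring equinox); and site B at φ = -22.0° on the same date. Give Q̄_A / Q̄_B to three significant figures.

Q̄_A / Q̄_B ≈ 1.05

— Configuration A (φ=-32.4°):
Solar declination: sin δ = sin ε · sin λ_s = sin 25.19° × sin 268.8° = -0.42553, so δ = -25.184°.
cos H₀ = −tan(-32.4°) tan(-25.184°) = -0.2984, H₀ = 1.8738 rad.
Bracket: H₀ sin φ sin δ + cos φ cos δ sin H₀ = 1.8738×-0.53583×-0.42553 + 0.84433×0.90495×0.95444 = 0.427248 + 0.729265 = 1.156513.
Q̄ = (S₀/π) × [bracket] = (589/π) × 1.156513 = 216.83 W/m².
— Configuration B (φ=-22.0°):
cos H₀ = −tan(-22.0°) tan(-25.184°) = -0.1900, H₀ = 1.7619 rad.
Bracket: H₀ sin φ sin δ + cos φ cos δ sin H₀ = 1.7619×-0.37461×-0.42553 + 0.92718×0.90495×0.98179 = 0.280861 + 0.823772 = 1.104633.
Q̄ = (S₀/π) × [bracket] = (589/π) × 1.104633 = 207.10 W/m².
Ratio Q̄_A / Q̄_B = 216.83 / 207.10 = 1.047.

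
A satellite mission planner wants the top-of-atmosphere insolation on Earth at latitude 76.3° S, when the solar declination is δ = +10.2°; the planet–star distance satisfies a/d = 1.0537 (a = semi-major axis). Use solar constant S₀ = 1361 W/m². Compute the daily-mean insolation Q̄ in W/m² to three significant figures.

Q̄ ≈ 14.4 W/m²

cos H₀ = −tan(-76.3°) tan(+10.200°) = 0.7381, H₀ = 0.7406 rad.
Bracket: H₀ sin φ sin δ + cos φ cos δ sin H₀ = 0.7406×-0.97155×0.17708 + 0.23684×0.98420×0.67470 = -0.127414 + 0.157271 = 0.029857.
Inverse-square distance factor (a/d)² = 1.0537² = 1.110284.
Q̄ = (S₀/π) × 1.110284 × [bracket] = (1361/π) × 1.110284 × 0.029857 = 14.36 W/m².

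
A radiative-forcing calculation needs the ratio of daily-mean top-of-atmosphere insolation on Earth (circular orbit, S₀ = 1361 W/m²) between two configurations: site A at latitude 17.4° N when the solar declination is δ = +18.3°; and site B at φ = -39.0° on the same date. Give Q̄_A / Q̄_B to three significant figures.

Q̄_A / Q̄_B ≈ 2.33

— Configuration A (φ=+17.4°):
cos H₀ = −tan(+17.4°) tan(+18.300°) = -0.1036, H₀ = 1.6746 rad.
Bracket: H₀ sin φ sin δ + cos φ cos δ sin H₀ = 1.6746×0.29904×0.31399 + 0.95424×0.94943×0.99461 = 0.157238 + 0.901101 = 1.058339.
Q̄ = (S₀/π) × [bracket] = (1361/π) × 1.058339 = 458.49 W/m².
— Configuration B (φ=-39.0°):
cos H₀ = −tan(-39.0°) tan(+18.300°) = 0.2678, H₀ = 1.2997 rad.
Bracket: H₀ sin φ sin δ + cos φ cos δ sin H₀ = 1.2997×-0.62932×0.31399 + 0.77715×0.94943×0.96347 = -0.256821 + 0.710896 = 0.454075.
Q̄ = (S₀/π) × [bracket] = (1361/π) × 0.454075 = 196.71 W/m².
Ratio Q̄_A / Q̄_B = 458.49 / 196.71 = 2.331.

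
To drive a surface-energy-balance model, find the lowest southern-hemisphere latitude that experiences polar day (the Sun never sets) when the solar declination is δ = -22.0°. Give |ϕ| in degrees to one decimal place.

|ϕ| = 68.0°

Polar day requires cos h₀ = −tan ϕ tan δ ≤ −1, i.e. tan ϕ tan δ ≥ 1.
The boundary is |tan ϕ| · |tan δ| = 1, so |ϕ| = 90° − |δ| = 90° − 22.0° = 68.0° in the southern hemisphere.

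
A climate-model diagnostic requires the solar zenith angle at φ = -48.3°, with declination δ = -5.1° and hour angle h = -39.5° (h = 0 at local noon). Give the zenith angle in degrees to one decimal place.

cos θ_z = sin φ sin δ + cos φ cos δ cos h = 0.066372 + 0.511276 = 0.577648.
θ_z = arccos(0.577648) = 54.7°.

θ_z = 54.7°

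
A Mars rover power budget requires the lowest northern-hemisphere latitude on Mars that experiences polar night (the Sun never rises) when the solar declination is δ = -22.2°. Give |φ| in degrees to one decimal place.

|φ| = 67.8°

Polar night requires cos H₀ = −tan φ tan δ ≥ 1, i.e. tan φ tan δ ≤ −1.
The boundary is |tan φ| · |tan δ| = 1, so |φ| = 90° − |δ| = 90° − 22.2° = 67.8° in the northern hemisphere.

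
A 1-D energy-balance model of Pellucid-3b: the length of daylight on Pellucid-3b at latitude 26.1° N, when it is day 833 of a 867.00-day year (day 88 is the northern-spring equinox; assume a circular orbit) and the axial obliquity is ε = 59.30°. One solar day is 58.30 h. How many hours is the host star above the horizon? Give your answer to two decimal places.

20.77 h

Solar longitude: λ_s = 360° × (833 − 88)/867.00 = 309.343°.
sin δ = sin 59.30° × sin 309.343° = -0.66498, so δ = -41.681°.
cos H₀ = −tan φ · tan δ = −tan(+26.1°) × tan(-41.681°) = 0.4362, so H₀ = 1.1194 rad = 64.14°.
Daylight = 2H₀/(2π) × 58.30 h = (1.1194/π) × 58.30 = 20.77 h.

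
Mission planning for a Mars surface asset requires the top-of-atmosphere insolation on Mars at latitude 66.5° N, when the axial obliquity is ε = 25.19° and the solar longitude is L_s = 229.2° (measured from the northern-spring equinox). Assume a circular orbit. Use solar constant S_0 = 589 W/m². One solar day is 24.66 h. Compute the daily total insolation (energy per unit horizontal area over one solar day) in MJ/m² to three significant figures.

0.607 MJ/m²

Solar declination: sin δ = sin ε · sin L_s = sin 25.19° × sin 229.2° = -0.32219, so δ = -18.796°.
cos h₀ = −tan(+66.5°) tan(-18.796°) = 0.7827, h₀ = 0.6717 rad.
Bracket: h₀ sin ϕ sin δ + cos ϕ cos δ sin h₀ = 0.6717×0.91706×-0.32219 + 0.39875×0.94667×0.62236 = -0.198466 + 0.234931 = 0.036465.
Q̄ = (S_0/π) × [bracket] = (589/π) × 0.036465 = 6.8366 W/m².
Daily total = Q̄ × 24.66 h × 3600 s/h = 6.8366 × 24.66 × 3600 / 10⁶ = 0.6069 MJ/m².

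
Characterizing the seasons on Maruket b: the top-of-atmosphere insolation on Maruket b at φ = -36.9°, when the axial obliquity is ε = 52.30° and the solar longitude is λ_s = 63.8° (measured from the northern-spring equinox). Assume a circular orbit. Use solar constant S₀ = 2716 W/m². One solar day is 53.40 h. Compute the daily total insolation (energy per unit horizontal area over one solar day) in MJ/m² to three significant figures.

10.7 MJ/m²

Solar declination: sin δ = sin ε · sin λ_s = sin 52.30° × sin 63.8° = 0.70993, so δ = +45.229°.
cos H₀ = −tan(-36.9°) tan(+45.229°) = 0.7569, H₀ = 0.7123 rad.
Bracket: H₀ sin φ sin δ + cos φ cos δ sin H₀ = 0.7123×-0.60042×0.70993 + 0.79968×0.70427×0.65358 = -0.303622 + 0.368090 = 0.064468.
Q̄ = (S₀/π) × [bracket] = (2716/π) × 0.064468 = 55.734 W/m².
Daily total = Q̄ × 53.40 h × 3600 s/h = 55.734 × 53.40 × 3600 / 10⁶ = 10.71 MJ/m².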